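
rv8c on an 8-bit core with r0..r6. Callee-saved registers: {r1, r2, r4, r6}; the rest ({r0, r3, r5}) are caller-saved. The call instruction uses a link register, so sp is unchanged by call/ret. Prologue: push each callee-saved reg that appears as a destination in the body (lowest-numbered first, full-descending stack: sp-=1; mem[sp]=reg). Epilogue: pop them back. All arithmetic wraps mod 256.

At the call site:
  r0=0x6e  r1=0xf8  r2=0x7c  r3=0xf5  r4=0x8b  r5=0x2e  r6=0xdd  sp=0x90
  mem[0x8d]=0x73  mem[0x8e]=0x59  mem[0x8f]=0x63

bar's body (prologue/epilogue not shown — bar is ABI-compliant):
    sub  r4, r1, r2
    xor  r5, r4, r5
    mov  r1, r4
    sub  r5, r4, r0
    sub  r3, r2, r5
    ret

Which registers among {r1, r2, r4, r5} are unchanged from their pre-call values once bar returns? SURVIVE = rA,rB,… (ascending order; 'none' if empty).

SURVIVE = r1,r2,r4

prologue: push r1 → mem[0x8f]=0xf8, sp=0x8f
prologue: push r4 → mem[0x8e]=0x8b, sp=0x8e
body[0] sub  r4, r1, r2 → r4=0x7c
body[1] xor  r5, r4, r5 → r5=0x52
body[2] mov  r1, r4 → r1=0x7c
body[3] sub  r5, r4, r0 → r5=0x0e
body[4] sub  r3, r2, r5 → r3=0x6e
epilogue: pop r4=0x8b, sp=0x8f
epilogue: pop r1=0xf8, sp=0x90
r1: callee-saved, written=True
r2: callee-saved, written=False
r4: callee-saved, written=True
r5: caller-saved, written=True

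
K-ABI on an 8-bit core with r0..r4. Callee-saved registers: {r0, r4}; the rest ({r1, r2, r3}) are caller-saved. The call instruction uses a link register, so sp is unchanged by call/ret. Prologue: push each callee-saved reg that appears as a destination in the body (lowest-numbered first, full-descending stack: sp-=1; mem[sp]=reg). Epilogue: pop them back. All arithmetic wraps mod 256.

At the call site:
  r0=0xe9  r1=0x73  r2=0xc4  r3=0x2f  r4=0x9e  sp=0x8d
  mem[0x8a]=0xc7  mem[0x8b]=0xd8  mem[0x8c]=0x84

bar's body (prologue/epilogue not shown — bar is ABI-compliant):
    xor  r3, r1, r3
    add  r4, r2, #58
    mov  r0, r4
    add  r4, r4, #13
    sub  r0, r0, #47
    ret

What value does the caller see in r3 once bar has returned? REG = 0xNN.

prologue: push r0 → mem[0x8c]=0xe9, sp=0x8c
prologue: push r4 → mem[0x8b]=0x9e, sp=0x8b
body[0] xor  r3, r1, r3 → r3=0x5c
body[1] add  r4, r2, #58 → r4=0xfe
body[2] mov  r0, r4 → r0=0xfe
body[3] add  r4, r4, #13 → r4=0x0b
body[4] sub  r0, r0, #47 → r0=0xcf
epilogue: pop r4=0x9e, sp=0x8c
epilogue: pop r0=0xe9, sp=0x8d
r3 is caller-saved → body value

REG = 0x5c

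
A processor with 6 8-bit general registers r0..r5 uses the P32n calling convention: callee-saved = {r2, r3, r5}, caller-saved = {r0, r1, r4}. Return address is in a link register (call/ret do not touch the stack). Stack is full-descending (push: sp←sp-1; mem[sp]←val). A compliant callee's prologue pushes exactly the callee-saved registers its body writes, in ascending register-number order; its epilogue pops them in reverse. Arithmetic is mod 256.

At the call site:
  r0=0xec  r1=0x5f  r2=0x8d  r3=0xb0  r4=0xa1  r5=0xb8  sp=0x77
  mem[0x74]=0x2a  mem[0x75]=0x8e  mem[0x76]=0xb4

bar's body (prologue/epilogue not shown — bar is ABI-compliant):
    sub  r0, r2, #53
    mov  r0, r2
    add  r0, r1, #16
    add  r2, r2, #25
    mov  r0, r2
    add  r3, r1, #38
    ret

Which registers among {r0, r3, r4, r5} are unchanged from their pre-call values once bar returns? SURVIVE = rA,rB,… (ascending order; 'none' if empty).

prologue: push r2 -> mem[0x76]=0x8d, sp=0x76
prologue: push r3 -> mem[0x75]=0xb0, sp=0x75
body[0] sub  r0, r2, #53 -> r0=0x58
body[1] mov  r0, r2 -> r0=0x8d
body[2] add  r0, r1, #16 -> r0=0x6f
body[3] add  r2, r2, #25 -> r2=0xa6
body[4] mov  r0, r2 -> r0=0xa6
body[5] add  r3, r1, #38 -> r3=0x85
epilogue: pop r3=0xb0, sp=0x76
epilogue: pop r2=0x8d, sp=0x77
r0: caller-saved, written=True
r3: callee-saved, written=True
r4: caller-saved, written=False
r5: callee-saved, written=False

SURVIVE = r3,r4,r5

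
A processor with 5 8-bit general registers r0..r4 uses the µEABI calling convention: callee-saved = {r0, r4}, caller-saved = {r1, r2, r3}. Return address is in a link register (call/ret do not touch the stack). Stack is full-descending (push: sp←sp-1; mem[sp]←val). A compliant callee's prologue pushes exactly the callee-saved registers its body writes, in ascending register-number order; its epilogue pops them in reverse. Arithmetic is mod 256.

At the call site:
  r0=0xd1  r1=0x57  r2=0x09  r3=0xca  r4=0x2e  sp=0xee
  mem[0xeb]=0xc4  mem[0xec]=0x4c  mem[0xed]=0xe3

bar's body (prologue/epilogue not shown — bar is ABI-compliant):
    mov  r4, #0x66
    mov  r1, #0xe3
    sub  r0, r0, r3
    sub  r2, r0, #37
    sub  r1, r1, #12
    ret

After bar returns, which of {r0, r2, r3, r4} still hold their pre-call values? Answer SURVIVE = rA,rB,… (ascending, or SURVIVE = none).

SURVIVE = r0,r3,r4

prologue: push r0 -> mem[0xed]=0xd1, sp=0xed
prologue: push r4 -> mem[0xec]=0x2e, sp=0xec
body[0] mov  r4, #0x66 -> r4=0x66
body[1] mov  r1, #0xe3 -> r1=0xe3
body[2] sub  r0, r0, r3 -> r0=0x07
body[3] sub  r2, r0, #37 -> r2=0xe2
body[4] sub  r1, r1, #12 -> r1=0xd7
epilogue: pop r4=0x2e, sp=0xed
epilogue: pop r0=0xd1, sp=0xee
r0: callee-saved, written=True
r2: caller-saved, written=True
r3: caller-saved, written=False
r4: callee-saved, written=True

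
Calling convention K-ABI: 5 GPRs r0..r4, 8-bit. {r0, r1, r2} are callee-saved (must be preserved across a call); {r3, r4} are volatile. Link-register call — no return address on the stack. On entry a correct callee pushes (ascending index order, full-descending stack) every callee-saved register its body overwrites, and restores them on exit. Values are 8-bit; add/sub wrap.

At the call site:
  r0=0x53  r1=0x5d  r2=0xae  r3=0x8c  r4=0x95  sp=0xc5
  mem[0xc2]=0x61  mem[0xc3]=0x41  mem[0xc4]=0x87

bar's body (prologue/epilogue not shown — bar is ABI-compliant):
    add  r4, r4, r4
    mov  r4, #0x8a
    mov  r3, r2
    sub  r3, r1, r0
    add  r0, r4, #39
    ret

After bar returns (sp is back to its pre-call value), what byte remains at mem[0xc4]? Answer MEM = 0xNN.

prologue: push r0 → mem[0xc4]=0x53, sp=0xc4
body[0] add  r4, r4, r4 → r4=0x2a
body[1] mov  r4, #0x8a → r4=0x8a
body[2] mov  r3, r2 → r3=0xae
body[3] sub  r3, r1, r0 → r3=0x0a
body[4] add  r0, r4, #39 → r0=0xb1
epilogue: pop r0=0x53, sp=0xc5
prologue pushed ['r0'] at ['0xc4']

MEM = 0x53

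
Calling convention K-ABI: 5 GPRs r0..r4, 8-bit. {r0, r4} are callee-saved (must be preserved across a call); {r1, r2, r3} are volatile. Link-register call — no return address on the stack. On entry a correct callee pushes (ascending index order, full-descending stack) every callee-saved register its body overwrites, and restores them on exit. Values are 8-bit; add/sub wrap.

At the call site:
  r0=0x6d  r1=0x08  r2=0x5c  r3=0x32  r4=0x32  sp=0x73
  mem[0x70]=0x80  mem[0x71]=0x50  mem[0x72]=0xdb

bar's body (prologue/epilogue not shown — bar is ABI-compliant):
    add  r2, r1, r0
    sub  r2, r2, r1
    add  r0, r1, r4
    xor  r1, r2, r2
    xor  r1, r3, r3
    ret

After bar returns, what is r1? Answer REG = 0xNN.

prologue: push r0 → mem[0x72]=0x6d, sp=0x72
body[0] add  r2, r1, r0 → r2=0x75
body[1] sub  r2, r2, r1 → r2=0x6d
body[2] add  r0, r1, r4 → r0=0x3a
body[3] xor  r1, r2, r2 → r1=0x00
body[4] xor  r1, r3, r3 → r1=0x00
epilogue: pop r0=0x6d, sp=0x73
r1 is caller-saved → body value

REG = 0x00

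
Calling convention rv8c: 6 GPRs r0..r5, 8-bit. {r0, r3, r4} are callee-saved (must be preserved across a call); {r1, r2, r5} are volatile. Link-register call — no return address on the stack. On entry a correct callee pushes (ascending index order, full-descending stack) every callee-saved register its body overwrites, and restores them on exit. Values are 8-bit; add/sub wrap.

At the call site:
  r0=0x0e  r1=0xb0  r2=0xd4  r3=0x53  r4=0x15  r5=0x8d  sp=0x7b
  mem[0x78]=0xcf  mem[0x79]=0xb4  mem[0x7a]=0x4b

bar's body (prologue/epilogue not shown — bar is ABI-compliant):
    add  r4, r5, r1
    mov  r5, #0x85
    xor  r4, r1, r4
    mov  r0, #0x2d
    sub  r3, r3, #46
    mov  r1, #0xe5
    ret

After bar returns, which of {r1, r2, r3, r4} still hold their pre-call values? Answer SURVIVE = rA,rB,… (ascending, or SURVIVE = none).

prologue: push r0 → mem[0x7a]=0x0e, sp=0x7a
prologue: push r3 → mem[0x79]=0x53, sp=0x79
prologue: push r4 → mem[0x78]=0x15, sp=0x78
body[0] add  r4, r5, r1 → r4=0x3d
body[1] mov  r5, #0x85 → r5=0x85
body[2] xor  r4, r1, r4 → r4=0x8d
body[3] mov  r0, #0x2d → r0=0x2d
body[4] sub  r3, r3, #46 → r3=0x25
body[5] mov  r1, #0xe5 → r1=0xe5
epilogue: pop r4=0x15, sp=0x79
epilogue: pop r3=0x53, sp=0x7a
epilogue: pop r0=0x0e, sp=0x7b
r1: caller-saved, written=True
r2: caller-saved, written=False
r3: callee-saved, written=True
r4: callee-saved, written=True

SURVIVE = r2,r3,r4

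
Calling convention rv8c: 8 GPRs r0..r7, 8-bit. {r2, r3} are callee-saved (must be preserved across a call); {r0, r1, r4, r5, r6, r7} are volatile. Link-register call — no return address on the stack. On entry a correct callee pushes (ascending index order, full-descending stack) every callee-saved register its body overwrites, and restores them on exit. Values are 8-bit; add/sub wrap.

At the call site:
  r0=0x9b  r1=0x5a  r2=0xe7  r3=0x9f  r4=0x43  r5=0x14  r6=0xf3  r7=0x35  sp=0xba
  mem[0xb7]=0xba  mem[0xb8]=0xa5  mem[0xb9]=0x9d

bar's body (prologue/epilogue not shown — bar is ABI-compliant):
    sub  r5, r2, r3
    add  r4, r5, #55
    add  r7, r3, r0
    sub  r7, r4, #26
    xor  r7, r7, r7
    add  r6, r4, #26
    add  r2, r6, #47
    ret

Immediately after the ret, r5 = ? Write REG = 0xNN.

REG = 0x48

prologue: push r2 → mem[0xb9]=0xe7, sp=0xb9
body[0] sub  r5, r2, r3 → r5=0x48
body[1] add  r4, r5, #55 → r4=0x7f
body[2] add  r7, r3, r0 → r7=0x3a
body[3] sub  r7, r4, #26 → r7=0x65
body[4] xor  r7, r7, r7 → r7=0x00
body[5] add  r6, r4, #26 → r6=0x99
body[6] add  r2, r6, #47 → r2=0xc8
epilogue: pop r2=0xe7, sp=0xba
r5 is caller-saved → body value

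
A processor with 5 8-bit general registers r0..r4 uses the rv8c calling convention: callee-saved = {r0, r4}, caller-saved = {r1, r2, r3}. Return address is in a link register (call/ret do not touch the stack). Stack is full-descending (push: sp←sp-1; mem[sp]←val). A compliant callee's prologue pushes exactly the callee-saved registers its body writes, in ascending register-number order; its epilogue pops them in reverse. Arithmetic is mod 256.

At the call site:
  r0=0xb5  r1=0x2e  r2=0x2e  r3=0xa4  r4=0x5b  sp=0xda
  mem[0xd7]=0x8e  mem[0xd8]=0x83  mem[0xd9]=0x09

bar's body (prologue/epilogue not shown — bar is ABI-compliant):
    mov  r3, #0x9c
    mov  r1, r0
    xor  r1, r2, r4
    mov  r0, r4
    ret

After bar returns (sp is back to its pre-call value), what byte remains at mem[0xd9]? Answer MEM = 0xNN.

MEM = 0xb5

prologue: push r0 -> mem[0xd9]=0xb5, sp=0xd9
body[0] mov  r3, #0x9c -> r3=0x9c
body[1] mov  r1, r0 -> r1=0xb5
body[2] xor  r1, r2, r4 -> r1=0x75
body[3] mov  r0, r4 -> r0=0x5b
epilogue: pop r0=0xb5, sp=0xda
prologue pushed ['r0'] at ['0xd9']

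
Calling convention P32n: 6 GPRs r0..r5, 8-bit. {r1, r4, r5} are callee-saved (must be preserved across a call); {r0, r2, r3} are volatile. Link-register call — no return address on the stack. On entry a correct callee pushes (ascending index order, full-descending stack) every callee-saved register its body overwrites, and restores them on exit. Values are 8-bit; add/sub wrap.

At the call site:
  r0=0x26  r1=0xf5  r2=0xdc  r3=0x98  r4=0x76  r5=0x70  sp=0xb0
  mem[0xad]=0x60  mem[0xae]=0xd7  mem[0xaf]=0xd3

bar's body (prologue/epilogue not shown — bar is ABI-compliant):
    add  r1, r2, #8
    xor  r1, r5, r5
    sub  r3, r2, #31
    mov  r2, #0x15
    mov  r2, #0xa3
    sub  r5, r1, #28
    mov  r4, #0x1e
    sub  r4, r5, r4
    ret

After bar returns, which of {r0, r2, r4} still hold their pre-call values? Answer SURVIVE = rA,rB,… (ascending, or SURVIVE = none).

SURVIVE = r0,r4

prologue: push r1 -> mem[0xaf]=0xf5, sp=0xaf
prologue: push r4 -> mem[0xae]=0x76, sp=0xae
prologue: push r5 -> mem[0xad]=0x70, sp=0xad
body[0] add  r1, r2, #8 -> r1=0xe4
body[1] xor  r1, r5, r5 -> r1=0x00
body[2] sub  r3, r2, #31 -> r3=0xbd
body[3] mov  r2, #0x15 -> r2=0x15
body[4] mov  r2, #0xa3 -> r2=0xa3
body[5] sub  r5, r1, #28 -> r5=0xe4
body[6] mov  r4, #0x1e -> r4=0x1e
body[7] sub  r4, r5, r4 -> r4=0xc6
epilogue: pop r5=0x70, sp=0xae
epilogue: pop r4=0x76, sp=0xaf
epilogue: pop r1=0xf5, sp=0xb0
r0: caller-saved, written=False
r2: caller-saved, written=True
r4: callee-saved, written=True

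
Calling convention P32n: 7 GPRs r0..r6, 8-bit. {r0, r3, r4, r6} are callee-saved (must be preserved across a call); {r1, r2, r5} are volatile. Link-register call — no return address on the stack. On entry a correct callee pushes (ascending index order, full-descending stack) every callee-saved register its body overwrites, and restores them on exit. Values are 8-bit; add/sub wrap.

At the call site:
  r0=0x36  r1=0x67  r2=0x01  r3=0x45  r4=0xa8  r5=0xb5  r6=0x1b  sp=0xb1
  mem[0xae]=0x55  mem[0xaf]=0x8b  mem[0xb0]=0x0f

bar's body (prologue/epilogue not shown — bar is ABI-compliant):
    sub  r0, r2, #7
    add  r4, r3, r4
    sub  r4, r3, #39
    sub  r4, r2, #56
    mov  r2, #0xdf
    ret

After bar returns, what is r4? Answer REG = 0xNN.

REG = 0xa8

prologue: push r0 -> mem[0xb0]=0x36, sp=0xb0
prologue: push r4 -> mem[0xaf]=0xa8, sp=0xaf
body[0] sub  r0, r2, #7 -> r0=0xfa
body[1] add  r4, r3, r4 -> r4=0xed
body[2] sub  r4, r3, #39 -> r4=0x1e
body[3] sub  r4, r2, #56 -> r4=0xc9
body[4] mov  r2, #0xdf -> r2=0xdf
epilogue: pop r4=0xa8, sp=0xb0
epilogue: pop r0=0x36, sp=0xb1
r4 is callee-saved -> restored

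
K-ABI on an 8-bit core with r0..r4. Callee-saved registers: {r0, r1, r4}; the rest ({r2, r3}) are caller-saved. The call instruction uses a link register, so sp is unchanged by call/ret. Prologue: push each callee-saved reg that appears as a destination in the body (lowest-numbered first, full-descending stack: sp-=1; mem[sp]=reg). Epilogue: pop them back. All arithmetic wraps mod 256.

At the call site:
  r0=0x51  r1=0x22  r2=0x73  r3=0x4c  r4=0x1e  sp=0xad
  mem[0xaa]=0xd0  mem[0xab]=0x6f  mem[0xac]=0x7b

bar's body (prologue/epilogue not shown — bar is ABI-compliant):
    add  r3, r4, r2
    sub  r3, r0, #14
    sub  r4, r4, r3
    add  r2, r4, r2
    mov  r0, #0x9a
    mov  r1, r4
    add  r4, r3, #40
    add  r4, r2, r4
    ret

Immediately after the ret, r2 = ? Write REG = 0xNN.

prologue: push r0 -> mem[0xac]=0x51, sp=0xac
prologue: push r1 -> mem[0xab]=0x22, sp=0xab
prologue: push r4 -> mem[0xaa]=0x1e, sp=0xaa
body[0] add  r3, r4, r2 -> r3=0x91
body[1] sub  r3, r0, #14 -> r3=0x43
body[2] sub  r4, r4, r3 -> r4=0xdb
body[3] add  r2, r4, r2 -> r2=0x4e
body[4] mov  r0, #0x9a -> r0=0x9a
body[5] mov  r1, r4 -> r1=0xdb
body[6] add  r4, r3, #40 -> r4=0x6b
body[7] add  r4, r2, r4 -> r4=0xb9
epilogue: pop r4=0x1e, sp=0xab
epilogue: pop r1=0x22, sp=0xac
epilogue: pop r0=0x51, sp=0xad
r2 is caller-saved -> body value

REG = 0x4e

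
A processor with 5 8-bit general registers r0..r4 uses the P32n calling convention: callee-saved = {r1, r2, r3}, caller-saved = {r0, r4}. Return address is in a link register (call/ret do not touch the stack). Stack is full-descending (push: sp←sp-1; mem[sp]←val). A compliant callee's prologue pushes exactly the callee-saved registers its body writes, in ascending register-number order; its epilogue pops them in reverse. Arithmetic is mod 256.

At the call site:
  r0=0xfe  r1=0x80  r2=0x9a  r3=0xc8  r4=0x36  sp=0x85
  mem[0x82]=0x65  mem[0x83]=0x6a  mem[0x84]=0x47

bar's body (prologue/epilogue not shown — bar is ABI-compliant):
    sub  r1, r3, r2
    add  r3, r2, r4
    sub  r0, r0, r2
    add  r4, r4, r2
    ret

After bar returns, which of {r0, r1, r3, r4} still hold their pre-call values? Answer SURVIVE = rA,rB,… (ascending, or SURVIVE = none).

prologue: push r1 -> mem[0x84]=0x80, sp=0x84
prologue: push r3 -> mem[0x83]=0xc8, sp=0x83
body[0] sub  r1, r3, r2 -> r1=0x2e
body[1] add  r3, r2, r4 -> r3=0xd0
body[2] sub  r0, r0, r2 -> r0=0x64
body[3] add  r4, r4, r2 -> r4=0xd0
epilogue: pop r3=0xc8, sp=0x84
epilogue: pop r1=0x80, sp=0x85
r0: caller-saved, written=True
r1: callee-saved, written=True
r3: callee-saved, written=True
r4: caller-saved, written=True

SURVIVE = r1,r3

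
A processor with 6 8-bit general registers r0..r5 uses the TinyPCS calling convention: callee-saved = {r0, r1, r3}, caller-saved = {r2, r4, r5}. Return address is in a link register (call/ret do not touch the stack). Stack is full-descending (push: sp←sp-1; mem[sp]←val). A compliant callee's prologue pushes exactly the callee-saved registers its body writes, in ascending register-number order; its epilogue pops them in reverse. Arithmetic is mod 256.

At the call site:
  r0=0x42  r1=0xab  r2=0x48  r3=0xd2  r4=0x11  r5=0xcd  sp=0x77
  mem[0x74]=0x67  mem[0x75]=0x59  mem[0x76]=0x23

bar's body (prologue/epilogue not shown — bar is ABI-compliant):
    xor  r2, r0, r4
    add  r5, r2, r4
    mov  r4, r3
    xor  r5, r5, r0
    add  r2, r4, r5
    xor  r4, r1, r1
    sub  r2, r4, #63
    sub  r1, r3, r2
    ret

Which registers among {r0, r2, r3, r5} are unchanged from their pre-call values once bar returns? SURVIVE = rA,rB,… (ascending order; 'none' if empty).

SURVIVE = r0,r3

prologue: push r1 -> mem[0x76]=0xab, sp=0x76
body[0] xor  r2, r0, r4 -> r2=0x53
body[1] add  r5, r2, r4 -> r5=0x64
body[2] mov  r4, r3 -> r4=0xd2
body[3] xor  r5, r5, r0 -> r5=0x26
body[4] add  r2, r4, r5 -> r2=0xf8
body[5] xor  r4, r1, r1 -> r4=0x00
body[6] sub  r2, r4, #63 -> r2=0xc1
body[7] sub  r1, r3, r2 -> r1=0x11
epilogue: pop r1=0xab, sp=0x77
r0: callee-saved, written=False
r2: caller-saved, written=True
r3: callee-saved, written=False
r5: caller-saved, written=True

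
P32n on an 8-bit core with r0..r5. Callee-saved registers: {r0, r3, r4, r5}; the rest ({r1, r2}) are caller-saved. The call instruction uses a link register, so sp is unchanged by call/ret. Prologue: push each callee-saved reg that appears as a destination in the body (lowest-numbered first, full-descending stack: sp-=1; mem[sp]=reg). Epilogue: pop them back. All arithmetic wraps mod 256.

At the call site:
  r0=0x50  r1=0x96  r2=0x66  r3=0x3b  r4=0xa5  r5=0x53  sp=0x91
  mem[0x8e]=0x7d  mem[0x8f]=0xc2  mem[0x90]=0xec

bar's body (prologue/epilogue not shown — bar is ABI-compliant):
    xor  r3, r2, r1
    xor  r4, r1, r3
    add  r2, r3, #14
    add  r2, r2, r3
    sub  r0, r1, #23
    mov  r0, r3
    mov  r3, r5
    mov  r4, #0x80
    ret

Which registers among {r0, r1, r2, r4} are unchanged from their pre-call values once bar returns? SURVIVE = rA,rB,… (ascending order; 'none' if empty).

prologue: push r0 → mem[0x90]=0x50, sp=0x90
prologue: push r3 → mem[0x8f]=0x3b, sp=0x8f
prologue: push r4 → mem[0x8e]=0xa5, sp=0x8e
body[0] xor  r3, r2, r1 → r3=0xf0
body[1] xor  r4, r1, r3 → r4=0x66
body[2] add  r2, r3, #14 → r2=0xfe
body[3] add  r2, r2, r3 → r2=0xee
body[4] sub  r0, r1, #23 → r0=0x7f
body[5] mov  r0, r3 → r0=0xf0
body[6] mov  r3, r5 → r3=0x53
body[7] mov  r4, #0x80 → r4=0x80
epilogue: pop r4=0xa5, sp=0x8f
epilogue: pop r3=0x3b, sp=0x90
epilogue: pop r0=0x50, sp=0x91
r0: callee-saved, written=True
r1: caller-saved, written=False
r2: caller-saved, written=True
r4: callee-saved, written=True

SURVIVE = r0,r1,r4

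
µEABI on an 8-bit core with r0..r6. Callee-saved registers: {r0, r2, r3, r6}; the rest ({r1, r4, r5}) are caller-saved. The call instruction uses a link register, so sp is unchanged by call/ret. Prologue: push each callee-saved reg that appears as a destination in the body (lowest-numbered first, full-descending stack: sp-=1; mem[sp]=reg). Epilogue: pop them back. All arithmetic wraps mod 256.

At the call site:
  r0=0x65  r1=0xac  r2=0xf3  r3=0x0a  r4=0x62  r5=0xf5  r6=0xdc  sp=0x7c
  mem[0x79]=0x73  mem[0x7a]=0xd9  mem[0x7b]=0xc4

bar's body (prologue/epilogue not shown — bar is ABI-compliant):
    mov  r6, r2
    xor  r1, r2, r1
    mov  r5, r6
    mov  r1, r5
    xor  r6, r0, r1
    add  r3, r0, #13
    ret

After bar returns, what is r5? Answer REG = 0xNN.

prologue: push r3 → mem[0x7b]=0x0a, sp=0x7b
prologue: push r6 → mem[0x7a]=0xdc, sp=0x7a
body[0] mov  r6, r2 → r6=0xf3
body[1] xor  r1, r2, r1 → r1=0x5f
body[2] mov  r5, r6 → r5=0xf3
body[3] mov  r1, r5 → r1=0xf3
body[4] xor  r6, r0, r1 → r6=0x96
body[5] add  r3, r0, #13 → r3=0x72
epilogue: pop r6=0xdc, sp=0x7b
epilogue: pop r3=0x0a, sp=0x7c
r5 is caller-saved → body value

REG = 0xf3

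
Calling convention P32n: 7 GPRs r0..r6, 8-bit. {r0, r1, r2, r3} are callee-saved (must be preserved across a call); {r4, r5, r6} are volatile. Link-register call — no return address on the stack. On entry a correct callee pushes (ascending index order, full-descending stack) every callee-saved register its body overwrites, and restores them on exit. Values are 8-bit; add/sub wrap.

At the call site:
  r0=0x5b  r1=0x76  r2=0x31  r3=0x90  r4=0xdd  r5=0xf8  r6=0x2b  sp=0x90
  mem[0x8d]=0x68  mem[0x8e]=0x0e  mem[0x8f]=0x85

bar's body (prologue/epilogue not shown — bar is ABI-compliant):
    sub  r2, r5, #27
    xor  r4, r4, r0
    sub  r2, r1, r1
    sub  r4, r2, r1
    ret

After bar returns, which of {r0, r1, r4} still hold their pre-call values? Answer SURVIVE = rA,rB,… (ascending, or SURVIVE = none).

SURVIVE = r0,r1

prologue: push r2 -> mem[0x8f]=0x31, sp=0x8f
body[0] sub  r2, r5, #27 -> r2=0xdd
body[1] xor  r4, r4, r0 -> r4=0x86
body[2] sub  r2, r1, r1 -> r2=0x00
body[3] sub  r4, r2, r1 -> r4=0x8a
epilogue: pop r2=0x31, sp=0x90
r0: callee-saved, written=False
r1: callee-saved, written=False
r4: caller-saved, written=True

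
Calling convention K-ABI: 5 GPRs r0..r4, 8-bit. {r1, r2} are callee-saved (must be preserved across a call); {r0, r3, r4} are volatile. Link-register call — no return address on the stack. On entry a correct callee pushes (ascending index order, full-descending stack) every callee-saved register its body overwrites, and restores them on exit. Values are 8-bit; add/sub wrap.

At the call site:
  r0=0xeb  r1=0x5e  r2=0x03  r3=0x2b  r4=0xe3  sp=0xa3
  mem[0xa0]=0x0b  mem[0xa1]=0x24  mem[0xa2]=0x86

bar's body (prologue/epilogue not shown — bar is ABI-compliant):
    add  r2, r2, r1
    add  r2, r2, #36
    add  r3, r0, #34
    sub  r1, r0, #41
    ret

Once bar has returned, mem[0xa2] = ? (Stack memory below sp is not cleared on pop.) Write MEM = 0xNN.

MEM = 0x5e

prologue: push r1 → mem[0xa2]=0x5e, sp=0xa2
prologue: push r2 → mem[0xa1]=0x03, sp=0xa1
body[0] add  r2, r2, r1 → r2=0x61
body[1] add  r2, r2, #36 → r2=0x85
body[2] add  r3, r0, #34 → r3=0x0d
body[3] sub  r1, r0, #41 → r1=0xc2
epilogue: pop r2=0x03, sp=0xa2
epilogue: pop r1=0x5e, sp=0xa3
prologue pushed ['r1', 'r2'] at ['0xa2', '0xa1']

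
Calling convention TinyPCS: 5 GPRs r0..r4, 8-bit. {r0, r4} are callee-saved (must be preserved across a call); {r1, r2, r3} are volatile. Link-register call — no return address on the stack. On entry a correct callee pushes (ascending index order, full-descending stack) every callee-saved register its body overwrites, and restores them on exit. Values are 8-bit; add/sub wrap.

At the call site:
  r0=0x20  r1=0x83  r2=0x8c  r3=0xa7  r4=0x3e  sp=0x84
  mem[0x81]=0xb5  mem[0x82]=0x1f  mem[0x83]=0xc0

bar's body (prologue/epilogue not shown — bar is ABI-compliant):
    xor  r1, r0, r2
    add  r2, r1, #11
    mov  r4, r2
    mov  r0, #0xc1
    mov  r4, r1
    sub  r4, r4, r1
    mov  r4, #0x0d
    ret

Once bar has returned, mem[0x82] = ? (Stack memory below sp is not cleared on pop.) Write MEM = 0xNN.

prologue: push r0 → mem[0x83]=0x20, sp=0x83
prologue: push r4 → mem[0x82]=0x3e, sp=0x82
body[0] xor  r1, r0, r2 → r1=0xac
body[1] add  r2, r1, #11 → r2=0xb7
body[2] mov  r4, r2 → r4=0xb7
body[3] mov  r0, #0xc1 → r0=0xc1
body[4] mov  r4, r1 → r4=0xac
body[5] sub  r4, r4, r1 → r4=0x00
body[6] mov  r4, #0x0d → r4=0x0d
epilogue: pop r4=0x3e, sp=0x83
epilogue: pop r0=0x20, sp=0x84
prologue pushed ['r0', 'r4'] at ['0x83', '0x82']

MEM = 0x3e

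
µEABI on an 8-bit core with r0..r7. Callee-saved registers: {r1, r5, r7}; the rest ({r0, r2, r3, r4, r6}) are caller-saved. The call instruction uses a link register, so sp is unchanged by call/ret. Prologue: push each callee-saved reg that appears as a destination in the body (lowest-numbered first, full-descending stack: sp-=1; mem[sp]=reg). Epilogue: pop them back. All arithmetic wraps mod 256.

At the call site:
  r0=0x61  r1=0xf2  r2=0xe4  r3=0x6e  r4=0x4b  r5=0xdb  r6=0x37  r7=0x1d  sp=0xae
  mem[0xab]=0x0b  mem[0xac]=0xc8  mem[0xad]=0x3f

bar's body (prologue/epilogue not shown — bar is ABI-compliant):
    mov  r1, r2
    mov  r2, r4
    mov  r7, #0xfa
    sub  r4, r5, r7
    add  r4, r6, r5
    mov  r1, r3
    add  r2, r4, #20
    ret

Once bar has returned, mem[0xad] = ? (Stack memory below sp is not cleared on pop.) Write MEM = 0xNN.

prologue: push r1 -> mem[0xad]=0xf2, sp=0xad
prologue: push r7 -> mem[0xac]=0x1d, sp=0xac
body[0] mov  r1, r2 -> r1=0xe4
body[1] mov  r2, r4 -> r2=0x4b
body[2] mov  r7, #0xfa -> r7=0xfa
body[3] sub  r4, r5, r7 -> r4=0xe1
body[4] add  r4, r6, r5 -> r4=0x12
body[5] mov  r1, r3 -> r1=0x6e
body[6] add  r2, r4, #20 -> r2=0x26
epilogue: pop r7=0x1d, sp=0xad
epilogue: pop r1=0xf2, sp=0xae
prologue pushed ['r1', 'r7'] at ['0xad', '0xac']

MEM = 0xf2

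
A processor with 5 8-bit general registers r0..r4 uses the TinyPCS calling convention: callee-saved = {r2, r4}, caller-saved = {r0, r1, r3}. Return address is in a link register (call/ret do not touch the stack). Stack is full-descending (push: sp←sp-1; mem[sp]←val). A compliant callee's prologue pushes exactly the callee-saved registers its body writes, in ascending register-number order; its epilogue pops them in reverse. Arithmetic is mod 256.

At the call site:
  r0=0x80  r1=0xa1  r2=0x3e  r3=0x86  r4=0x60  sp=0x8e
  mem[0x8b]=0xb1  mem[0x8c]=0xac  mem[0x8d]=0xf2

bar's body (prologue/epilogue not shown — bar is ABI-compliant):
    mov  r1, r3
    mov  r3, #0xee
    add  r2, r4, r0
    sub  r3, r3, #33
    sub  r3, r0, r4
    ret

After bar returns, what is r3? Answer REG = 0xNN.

REG = 0x20

prologue: push r2 -> mem[0x8d]=0x3e, sp=0x8d
body[0] mov  r1, r3 -> r1=0x86
body[1] mov  r3, #0xee -> r3=0xee
body[2] add  r2, r4, r0 -> r2=0xe0
body[3] sub  r3, r3, #33 -> r3=0xcd
body[4] sub  r3, r0, r4 -> r3=0x20
epilogue: pop r2=0x3e, sp=0x8e
r3 is caller-saved -> body value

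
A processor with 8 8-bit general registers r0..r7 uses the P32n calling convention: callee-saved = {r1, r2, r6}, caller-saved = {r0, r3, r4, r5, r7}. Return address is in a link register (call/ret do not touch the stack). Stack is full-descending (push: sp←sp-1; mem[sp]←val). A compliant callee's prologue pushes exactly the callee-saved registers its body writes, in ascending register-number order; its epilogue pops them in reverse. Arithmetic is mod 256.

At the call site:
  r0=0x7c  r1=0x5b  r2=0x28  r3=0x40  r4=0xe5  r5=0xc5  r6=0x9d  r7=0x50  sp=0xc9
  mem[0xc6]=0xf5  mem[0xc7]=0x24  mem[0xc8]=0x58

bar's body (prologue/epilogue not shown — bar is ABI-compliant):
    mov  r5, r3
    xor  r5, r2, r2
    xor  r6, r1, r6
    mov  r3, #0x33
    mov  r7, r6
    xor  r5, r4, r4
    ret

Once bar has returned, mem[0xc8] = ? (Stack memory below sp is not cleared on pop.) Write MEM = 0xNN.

MEM = 0x9d

prologue: push r6 → mem[0xc8]=0x9d, sp=0xc8
body[0] mov  r5, r3 → r5=0x40
body[1] xor  r5, r2, r2 → r5=0x00
body[2] xor  r6, r1, r6 → r6=0xc6
body[3] mov  r3, #0x33 → r3=0x33
body[4] mov  r7, r6 → r7=0xc6
body[5] xor  r5, r4, r4 → r5=0x00
epilogue: pop r6=0x9d, sp=0xc9
prologue pushed ['r6'] at ['0xc8']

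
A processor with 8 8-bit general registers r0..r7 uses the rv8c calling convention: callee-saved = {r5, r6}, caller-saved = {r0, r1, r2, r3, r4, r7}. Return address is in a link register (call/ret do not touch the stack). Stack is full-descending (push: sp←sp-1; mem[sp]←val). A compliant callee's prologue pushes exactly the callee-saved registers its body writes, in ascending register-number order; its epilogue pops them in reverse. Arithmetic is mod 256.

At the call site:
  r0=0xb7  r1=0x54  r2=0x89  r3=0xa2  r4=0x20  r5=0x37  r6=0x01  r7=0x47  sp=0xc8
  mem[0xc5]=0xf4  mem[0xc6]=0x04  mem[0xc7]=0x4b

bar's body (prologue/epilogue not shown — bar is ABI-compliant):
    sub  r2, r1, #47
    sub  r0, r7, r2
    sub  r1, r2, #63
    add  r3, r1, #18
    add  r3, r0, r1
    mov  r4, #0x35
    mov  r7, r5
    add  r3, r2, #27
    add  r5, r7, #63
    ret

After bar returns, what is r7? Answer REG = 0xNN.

prologue: push r5 → mem[0xc7]=0x37, sp=0xc7
body[0] sub  r2, r1, #47 → r2=0x25
body[1] sub  r0, r7, r2 → r0=0x22
body[2] sub  r1, r2, #63 → r1=0xe6
body[3] add  r3, r1, #18 → r3=0xf8
body[4] add  r3, r0, r1 → r3=0x08
body[5] mov  r4, #0x35 → r4=0x35
body[6] mov  r7, r5 → r7=0x37
body[7] add  r3, r2, #27 → r3=0x40
body[8] add  r5, r7, #63 → r5=0x76
epilogue: pop r5=0x37, sp=0xc8
r7 is caller-saved → body value

REG = 0x37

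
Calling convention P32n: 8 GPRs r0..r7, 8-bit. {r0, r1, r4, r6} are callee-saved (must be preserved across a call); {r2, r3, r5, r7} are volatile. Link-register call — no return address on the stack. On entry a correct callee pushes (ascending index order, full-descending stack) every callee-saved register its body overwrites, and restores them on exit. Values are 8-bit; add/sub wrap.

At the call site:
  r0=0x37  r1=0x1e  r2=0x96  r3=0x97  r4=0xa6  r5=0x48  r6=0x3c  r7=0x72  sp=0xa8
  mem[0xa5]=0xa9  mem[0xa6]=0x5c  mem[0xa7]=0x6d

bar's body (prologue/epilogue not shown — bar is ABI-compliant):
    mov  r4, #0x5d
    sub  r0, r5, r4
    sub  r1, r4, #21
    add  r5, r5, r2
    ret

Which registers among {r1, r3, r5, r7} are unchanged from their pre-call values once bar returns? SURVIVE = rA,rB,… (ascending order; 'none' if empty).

prologue: push r0 → mem[0xa7]=0x37, sp=0xa7
prologue: push r1 → mem[0xa6]=0x1e, sp=0xa6
prologue: push r4 → mem[0xa5]=0xa6, sp=0xa5
body[0] mov  r4, #0x5d → r4=0x5d
body[1] sub  r0, r5, r4 → r0=0xeb
body[2] sub  r1, r4, #21 → r1=0x48
body[3] add  r5, r5, r2 → r5=0xde
epilogue: pop r4=0xa6, sp=0xa6
epilogue: pop r1=0x1e, sp=0xa7
epilogue: pop r0=0x37, sp=0xa8
r1: callee-saved, written=True
r3: caller-saved, written=False
r5: caller-saved, written=True
r7: caller-saved, written=False

SURVIVE = r1,r3,r7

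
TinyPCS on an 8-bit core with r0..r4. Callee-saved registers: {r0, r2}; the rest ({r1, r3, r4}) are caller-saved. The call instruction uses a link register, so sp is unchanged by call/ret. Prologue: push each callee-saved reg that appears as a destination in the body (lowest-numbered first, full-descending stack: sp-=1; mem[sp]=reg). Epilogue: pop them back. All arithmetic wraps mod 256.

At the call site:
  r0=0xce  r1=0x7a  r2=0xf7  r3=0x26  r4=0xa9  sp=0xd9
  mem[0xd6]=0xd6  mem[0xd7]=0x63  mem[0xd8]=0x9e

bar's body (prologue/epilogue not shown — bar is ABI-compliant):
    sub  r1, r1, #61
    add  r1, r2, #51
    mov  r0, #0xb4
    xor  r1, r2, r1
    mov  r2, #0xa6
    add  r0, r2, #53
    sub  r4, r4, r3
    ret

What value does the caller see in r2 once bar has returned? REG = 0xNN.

REG = 0xf7

prologue: push r0 -> mem[0xd8]=0xce, sp=0xd8
prologue: push r2 -> mem[0xd7]=0xf7, sp=0xd7
body[0] sub  r1, r1, #61 -> r1=0x3d
body[1] add  r1, r2, #51 -> r1=0x2a
body[2] mov  r0, #0xb4 -> r0=0xb4
body[3] xor  r1, r2, r1 -> r1=0xdd
body[4] mov  r2, #0xa6 -> r2=0xa6
body[5] add  r0, r2, #53 -> r0=0xdb
body[6] sub  r4, r4, r3 -> r4=0x83
epilogue: pop r2=0xf7, sp=0xd8
epilogue: pop r0=0xce, sp=0xd9
r2 is callee-saved -> restored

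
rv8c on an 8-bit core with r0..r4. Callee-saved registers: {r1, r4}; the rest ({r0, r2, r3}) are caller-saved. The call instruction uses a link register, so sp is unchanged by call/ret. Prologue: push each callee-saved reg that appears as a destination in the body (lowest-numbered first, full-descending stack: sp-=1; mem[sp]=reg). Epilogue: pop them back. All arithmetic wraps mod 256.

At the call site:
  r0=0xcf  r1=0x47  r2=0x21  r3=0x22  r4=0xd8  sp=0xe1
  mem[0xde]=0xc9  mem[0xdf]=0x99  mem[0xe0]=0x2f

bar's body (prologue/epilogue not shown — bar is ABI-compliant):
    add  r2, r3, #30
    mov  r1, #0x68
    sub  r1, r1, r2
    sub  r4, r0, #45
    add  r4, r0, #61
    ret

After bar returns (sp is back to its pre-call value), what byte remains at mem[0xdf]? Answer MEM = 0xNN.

prologue: push r1 -> mem[0xe0]=0x47, sp=0xe0
prologue: push r4 -> mem[0xdf]=0xd8, sp=0xdf
body[0] add  r2, r3, #30 -> r2=0x40
body[1] mov  r1, #0x68 -> r1=0x68
body[2] sub  r1, r1, r2 -> r1=0x28
body[3] sub  r4, r0, #45 -> r4=0xa2
body[4] add  r4, r0, #61 -> r4=0x0c
epilogue: pop r4=0xd8, sp=0xe0
epilogue: pop r1=0x47, sp=0xe1
prologue pushed ['r1', 'r4'] at ['0xe0', '0xdf']

MEM = 0xd8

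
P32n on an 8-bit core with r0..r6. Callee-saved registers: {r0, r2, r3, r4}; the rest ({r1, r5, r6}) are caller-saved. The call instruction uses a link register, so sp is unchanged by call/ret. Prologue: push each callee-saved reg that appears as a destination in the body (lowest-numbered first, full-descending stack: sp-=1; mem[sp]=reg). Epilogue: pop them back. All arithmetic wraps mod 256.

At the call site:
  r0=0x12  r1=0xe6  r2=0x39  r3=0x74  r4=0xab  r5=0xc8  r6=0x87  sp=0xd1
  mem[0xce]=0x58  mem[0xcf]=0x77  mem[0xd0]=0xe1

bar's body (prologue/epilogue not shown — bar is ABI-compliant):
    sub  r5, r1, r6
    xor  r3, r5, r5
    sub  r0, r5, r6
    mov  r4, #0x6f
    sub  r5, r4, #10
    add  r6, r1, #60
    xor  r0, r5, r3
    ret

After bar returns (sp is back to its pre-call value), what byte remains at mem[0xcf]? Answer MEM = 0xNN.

prologue: push r0 → mem[0xd0]=0x12, sp=0xd0
prologue: push r3 → mem[0xcf]=0x74, sp=0xcf
prologue: push r4 → mem[0xce]=0xab, sp=0xce
body[0] sub  r5, r1, r6 → r5=0x5f
body[1] xor  r3, r5, r5 → r3=0x00
body[2] sub  r0, r5, r6 → r0=0xd8
body[3] mov  r4, #0x6f → r4=0x6f
body[4] sub  r5, r4, #10 → r5=0x65
body[5] add  r6, r1, #60 → r6=0x22
body[6] xor  r0, r5, r3 → r0=0x65
epilogue: pop r4=0xab, sp=0xcf
epilogue: pop r3=0x74, sp=0xd0
epilogue: pop r0=0x12, sp=0xd1
prologue pushed ['r0', 'r3', 'r4'] at ['0xd0', '0xcf', '0xce']

MEM = 0x74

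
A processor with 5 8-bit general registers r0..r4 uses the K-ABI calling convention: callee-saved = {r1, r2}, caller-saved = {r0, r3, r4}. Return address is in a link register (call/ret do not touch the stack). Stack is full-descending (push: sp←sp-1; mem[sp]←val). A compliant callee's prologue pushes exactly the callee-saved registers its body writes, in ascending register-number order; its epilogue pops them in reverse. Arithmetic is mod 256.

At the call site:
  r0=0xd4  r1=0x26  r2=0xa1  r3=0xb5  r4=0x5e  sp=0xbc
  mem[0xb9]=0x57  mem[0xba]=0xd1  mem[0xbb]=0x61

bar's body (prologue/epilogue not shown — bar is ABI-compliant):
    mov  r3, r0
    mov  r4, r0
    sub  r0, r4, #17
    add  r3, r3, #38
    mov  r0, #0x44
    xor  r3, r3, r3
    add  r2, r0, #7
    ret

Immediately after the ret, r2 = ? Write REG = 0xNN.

prologue: push r2 → mem[0xbb]=0xa1, sp=0xbb
body[0] mov  r3, r0 → r3=0xd4
body[1] mov  r4, r0 → r4=0xd4
body[2] sub  r0, r4, #17 → r0=0xc3
body[3] add  r3, r3, #38 → r3=0xfa
body[4] mov  r0, #0x44 → r0=0x44
body[5] xor  r3, r3, r3 → r3=0x00
body[6] add  r2, r0, #7 → r2=0x4b
epilogue: pop r2=0xa1, sp=0xbc
r2 is callee-saved → restored

REG = 0xa1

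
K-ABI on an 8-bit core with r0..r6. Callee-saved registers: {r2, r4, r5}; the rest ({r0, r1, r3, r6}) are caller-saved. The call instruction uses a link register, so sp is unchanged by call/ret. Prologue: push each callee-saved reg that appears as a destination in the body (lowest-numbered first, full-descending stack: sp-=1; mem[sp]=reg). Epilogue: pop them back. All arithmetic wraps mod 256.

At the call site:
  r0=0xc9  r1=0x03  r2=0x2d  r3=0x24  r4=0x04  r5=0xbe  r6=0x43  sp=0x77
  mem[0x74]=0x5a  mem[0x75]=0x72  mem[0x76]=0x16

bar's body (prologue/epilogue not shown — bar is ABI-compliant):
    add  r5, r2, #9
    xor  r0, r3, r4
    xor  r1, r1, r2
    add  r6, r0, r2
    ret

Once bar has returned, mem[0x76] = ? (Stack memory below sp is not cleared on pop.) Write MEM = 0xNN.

prologue: push r5 -> mem[0x76]=0xbe, sp=0x76
body[0] add  r5, r2, #9 -> r5=0x36
body[1] xor  r0, r3, r4 -> r0=0x20
body[2] xor  r1, r1, r2 -> r1=0x2e
body[3] add  r6, r0, r2 -> r6=0x4d
epilogue: pop r5=0xbe, sp=0x77
prologue pushed ['r5'] at ['0x76']

MEM = 0xbe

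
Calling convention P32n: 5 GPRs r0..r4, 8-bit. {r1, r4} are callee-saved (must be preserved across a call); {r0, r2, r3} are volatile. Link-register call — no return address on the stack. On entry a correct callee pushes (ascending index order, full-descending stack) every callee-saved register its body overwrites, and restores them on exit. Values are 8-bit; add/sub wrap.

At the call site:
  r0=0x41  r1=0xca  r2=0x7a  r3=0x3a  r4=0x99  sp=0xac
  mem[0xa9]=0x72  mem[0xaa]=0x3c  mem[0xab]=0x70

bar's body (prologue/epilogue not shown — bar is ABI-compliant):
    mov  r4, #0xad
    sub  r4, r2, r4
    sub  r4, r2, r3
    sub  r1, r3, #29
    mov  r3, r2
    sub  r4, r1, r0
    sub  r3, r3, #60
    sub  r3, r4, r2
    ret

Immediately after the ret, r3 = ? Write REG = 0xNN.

prologue: push r1 → mem[0xab]=0xca, sp=0xab
prologue: push r4 → mem[0xaa]=0x99, sp=0xaa
body[0] mov  r4, #0xad → r4=0xad
body[1] sub  r4, r2, r4 → r4=0xcd
body[2] sub  r4, r2, r3 → r4=0x40
body[3] sub  r1, r3, #29 → r1=0x1d
body[4] mov  r3, r2 → r3=0x7a
body[5] sub  r4, r1, r0 → r4=0xdc
body[6] sub  r3, r3, #60 → r3=0x3e
body[7] sub  r3, r4, r2 → r3=0x62
epilogue: pop r4=0x99, sp=0xab
epilogue: pop r1=0xca, sp=0xac
r3 is caller-saved → body value

REG = 0x62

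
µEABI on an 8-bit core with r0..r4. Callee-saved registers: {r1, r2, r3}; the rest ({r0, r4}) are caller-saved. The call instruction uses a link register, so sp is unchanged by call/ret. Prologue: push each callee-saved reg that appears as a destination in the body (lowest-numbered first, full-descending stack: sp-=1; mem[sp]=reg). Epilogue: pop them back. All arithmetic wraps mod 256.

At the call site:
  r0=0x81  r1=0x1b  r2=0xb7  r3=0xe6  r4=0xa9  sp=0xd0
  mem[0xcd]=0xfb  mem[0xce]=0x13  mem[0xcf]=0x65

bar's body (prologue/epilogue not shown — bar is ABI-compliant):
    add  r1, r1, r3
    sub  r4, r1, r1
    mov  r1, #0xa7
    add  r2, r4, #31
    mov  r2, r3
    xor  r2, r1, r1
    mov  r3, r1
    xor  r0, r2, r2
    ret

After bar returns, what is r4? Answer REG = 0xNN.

REG = 0x00

prologue: push r1 → mem[0xcf]=0x1b, sp=0xcf
prologue: push r2 → mem[0xce]=0xb7, sp=0xce
prologue: push r3 → mem[0xcd]=0xe6, sp=0xcd
body[0] add  r1, r1, r3 → r1=0x01
body[1] sub  r4, r1, r1 → r4=0x00
body[2] mov  r1, #0xa7 → r1=0xa7
body[3] add  r2, r4, #31 → r2=0x1f
body[4] mov  r2, r3 → r2=0xe6
body[5] xor  r2, r1, r1 → r2=0x00
body[6] mov  r3, r1 → r3=0xa7
body[7] xor  r0, r2, r2 → r0=0x00
epilogue: pop r3=0xe6, sp=0xce
epilogue: pop r2=0xb7, sp=0xcf
epilogue: pop r1=0x1b, sp=0xd0
r4 is caller-saved → body value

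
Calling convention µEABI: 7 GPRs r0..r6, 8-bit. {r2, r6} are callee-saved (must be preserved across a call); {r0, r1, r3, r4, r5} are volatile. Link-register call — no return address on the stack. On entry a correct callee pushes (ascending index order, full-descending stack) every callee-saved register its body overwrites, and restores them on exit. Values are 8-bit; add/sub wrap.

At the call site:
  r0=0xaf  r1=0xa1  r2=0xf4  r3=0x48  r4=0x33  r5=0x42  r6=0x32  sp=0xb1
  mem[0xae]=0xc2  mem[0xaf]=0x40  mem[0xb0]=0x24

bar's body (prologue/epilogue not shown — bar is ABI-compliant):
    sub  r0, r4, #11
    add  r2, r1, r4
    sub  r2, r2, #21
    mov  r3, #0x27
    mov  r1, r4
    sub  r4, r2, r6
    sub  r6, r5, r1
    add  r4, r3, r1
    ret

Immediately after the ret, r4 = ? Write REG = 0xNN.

prologue: push r2 → mem[0xb0]=0xf4, sp=0xb0
prologue: push r6 → mem[0xaf]=0x32, sp=0xaf
body[0] sub  r0, r4, #11 → r0=0x28
body[1] add  r2, r1, r4 → r2=0xd4
body[2] sub  r2, r2, #21 → r2=0xbf
body[3] mov  r3, #0x27 → r3=0x27
body[4] mov  r1, r4 → r1=0x33
body[5] sub  r4, r2, r6 → r4=0x8d
body[6] sub  r6, r5, r1 → r6=0x0f
body[7] add  r4, r3, r1 → r4=0x5a
epilogue: pop r6=0x32, sp=0xb0
epilogue: pop r2=0xf4, sp=0xb1
r4 is caller-saved → body value

REG = 0x5a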